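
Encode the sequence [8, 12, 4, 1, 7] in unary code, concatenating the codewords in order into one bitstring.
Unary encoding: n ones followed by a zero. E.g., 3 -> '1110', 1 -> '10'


Encode each number as n ones followed by a terminating 0:
  8 -> 111111110 (9 bits)
  12 -> 1111111111110 (13 bits)
  4 -> 11110 (5 bits)
  1 -> 10 (2 bits)
  7 -> 11111110 (8 bits)
Total length = 9 + 13 + 5 + 2 + 8 = 37 bits.

Unary([8, 12, 4, 1, 7]) = 1111111101111111111110111101011111110 (37 bits)


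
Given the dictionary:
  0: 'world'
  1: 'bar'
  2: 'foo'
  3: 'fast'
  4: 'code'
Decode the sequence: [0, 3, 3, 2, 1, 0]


Look up each index in the dictionary:
  0 -> 'world'
  3 -> 'fast'
  3 -> 'fast'
  2 -> 'foo'
  1 -> 'bar'
  0 -> 'world'

Decoded: "world fast fast foo bar world"


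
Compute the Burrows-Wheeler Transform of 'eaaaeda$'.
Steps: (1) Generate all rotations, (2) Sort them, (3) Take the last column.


Rotations (sorted):
  0: $eaaaeda -> last char: a
  1: a$eaaaed -> last char: d
  2: aaaeda$e -> last char: e
  3: aaeda$ea -> last char: a
  4: aeda$eaa -> last char: a
  5: da$eaaae -> last char: e
  6: eaaaeda$ -> last char: $
  7: eda$eaaa -> last char: a


BWT = adeaae$a


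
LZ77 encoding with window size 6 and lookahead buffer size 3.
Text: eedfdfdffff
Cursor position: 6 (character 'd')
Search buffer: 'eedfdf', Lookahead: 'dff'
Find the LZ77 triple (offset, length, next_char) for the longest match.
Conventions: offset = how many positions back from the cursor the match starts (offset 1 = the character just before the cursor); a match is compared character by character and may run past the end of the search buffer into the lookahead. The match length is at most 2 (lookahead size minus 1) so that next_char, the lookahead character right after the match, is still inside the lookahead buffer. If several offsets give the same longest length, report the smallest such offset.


Try each offset into the search buffer:
  offset=1 (pos 5, char 'f'): match length 0
  offset=2 (pos 4, char 'd'): match length 2
  offset=3 (pos 3, char 'f'): match length 0
  offset=4 (pos 2, char 'd'): match length 2
  offset=5 (pos 1, char 'e'): match length 0
  offset=6 (pos 0, char 'e'): match length 0
Longest match has length 2, found at offsets 2, 4; take the smallest, offset 2.
next_char = character at position 6 + 2 = 8 -> 'f'

Best match: offset=2, length=2 (matching 'df' starting at position 4)
LZ77 triple: (2, 2, 'f')


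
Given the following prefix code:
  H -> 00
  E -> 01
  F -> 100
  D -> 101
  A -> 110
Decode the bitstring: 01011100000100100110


Decoding step by step:
Bits 01 -> E
Bits 01 -> E
Bits 110 -> A
Bits 00 -> H
Bits 00 -> H
Bits 100 -> F
Bits 100 -> F
Bits 110 -> A


Decoded message: EEAHHFFA


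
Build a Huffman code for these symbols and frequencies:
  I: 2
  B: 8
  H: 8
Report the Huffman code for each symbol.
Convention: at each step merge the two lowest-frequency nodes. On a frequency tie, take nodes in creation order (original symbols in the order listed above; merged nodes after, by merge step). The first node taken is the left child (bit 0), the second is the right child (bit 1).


Huffman tree construction:
Step 1: Merge I(2) + B(8) = 10
Step 2: Merge H(8) + (I+B)(10) = 18
Read each symbol's code off the tree from the root (left child = 0, right child = 1).

Codes:
  I: 10 (length 2)
  B: 11 (length 2)
  H: 0 (length 1)
Average code length: 28/18 = 1.5556 bits/symbol


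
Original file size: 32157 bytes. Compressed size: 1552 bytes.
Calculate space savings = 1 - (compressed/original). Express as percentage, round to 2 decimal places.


ratio = compressed/original = 1552/32157 = 0.048263
savings = 1 - ratio = 1 - 0.048263 = 0.951737
as a percentage: 0.951737 * 100 = 95.17%

Space savings = 1 - 1552/32157 = 95.17%


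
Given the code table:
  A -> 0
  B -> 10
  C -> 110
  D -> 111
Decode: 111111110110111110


Decoding:
111 -> D
111 -> D
110 -> C
110 -> C
111 -> D
110 -> C


Result: DDCCDC


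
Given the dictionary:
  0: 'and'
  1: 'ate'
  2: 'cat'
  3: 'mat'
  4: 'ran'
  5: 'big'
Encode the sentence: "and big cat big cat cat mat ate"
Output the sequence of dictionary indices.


Look up each word in the dictionary:
  'and' -> 0
  'big' -> 5
  'cat' -> 2
  'big' -> 5
  'cat' -> 2
  'cat' -> 2
  'mat' -> 3
  'ate' -> 1

Encoded: [0, 5, 2, 5, 2, 2, 3, 1]


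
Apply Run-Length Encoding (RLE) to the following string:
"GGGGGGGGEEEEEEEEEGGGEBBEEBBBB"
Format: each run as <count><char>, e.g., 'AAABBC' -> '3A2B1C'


Scanning runs left to right:
  i=0: run of 'G' x 8 -> '8G'
  i=8: run of 'E' x 9 -> '9E'
  i=17: run of 'G' x 3 -> '3G'
  i=20: run of 'E' x 1 -> '1E'
  i=21: run of 'B' x 2 -> '2B'
  i=23: run of 'E' x 2 -> '2E'
  i=25: run of 'B' x 4 -> '4B'

RLE = 8G9E3G1E2B2E4B


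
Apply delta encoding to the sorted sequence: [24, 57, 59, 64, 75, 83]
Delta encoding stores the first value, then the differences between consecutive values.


First value: 24
Deltas:
  57 - 24 = 33
  59 - 57 = 2
  64 - 59 = 5
  75 - 64 = 11
  83 - 75 = 8


Delta encoded: [24, 33, 2, 5, 11, 8]


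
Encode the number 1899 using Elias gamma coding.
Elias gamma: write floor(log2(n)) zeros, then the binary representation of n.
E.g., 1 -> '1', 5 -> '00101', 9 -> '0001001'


num_bits = floor(log2(1899)) + 1 = 11
leading_zeros = num_bits - 1 = 10
binary(1899) = 11101101011

Elias gamma(1899) = '0000000000' + '11101101011' = 000000000011101101011 (21 bits)


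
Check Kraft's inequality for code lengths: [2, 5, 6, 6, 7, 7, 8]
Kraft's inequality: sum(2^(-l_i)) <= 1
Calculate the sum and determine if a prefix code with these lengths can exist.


Sum = 2^(-2) + 2^(-5) + 2^(-6) + 2^(-6) + 2^(-7) + 2^(-7) + 2^(-8)
    = 0.25 + 0.03125 + 0.015625 + 0.015625 + 0.0078125 + 0.0078125 + 0.00390625
    = 85/256 = 0.33203125
Since 0.33203125 <= 1, Kraft's inequality IS satisfied.
A prefix code with these lengths CAN exist.

Kraft sum = 0.33203125. Satisfied.


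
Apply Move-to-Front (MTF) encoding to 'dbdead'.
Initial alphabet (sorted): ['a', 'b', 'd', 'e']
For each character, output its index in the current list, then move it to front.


MTF encoding:
'd': index 2 in ['a', 'b', 'd', 'e'] -> ['d', 'a', 'b', 'e']
'b': index 2 in ['d', 'a', 'b', 'e'] -> ['b', 'd', 'a', 'e']
'd': index 1 in ['b', 'd', 'a', 'e'] -> ['d', 'b', 'a', 'e']
'e': index 3 in ['d', 'b', 'a', 'e'] -> ['e', 'd', 'b', 'a']
'a': index 3 in ['e', 'd', 'b', 'a'] -> ['a', 'e', 'd', 'b']
'd': index 2 in ['a', 'e', 'd', 'b'] -> ['d', 'a', 'e', 'b']


Output: [2, 2, 1, 3, 3, 2]


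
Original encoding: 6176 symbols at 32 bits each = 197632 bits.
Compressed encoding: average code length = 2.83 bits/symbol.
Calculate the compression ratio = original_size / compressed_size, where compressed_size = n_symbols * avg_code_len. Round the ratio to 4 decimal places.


original_size = n_symbols * orig_bits = 6176 * 32 = 197632 bits
compressed_size = n_symbols * avg_code_len = 6176 * 2.83 = 17478.08 bits
ratio = original_size / compressed_size = 197632 / 17478.08 = 11.3074

Compression ratio = 11.3074


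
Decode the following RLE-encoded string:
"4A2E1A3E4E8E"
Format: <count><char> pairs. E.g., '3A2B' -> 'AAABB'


Expanding each <count><char> pair:
  4A -> 'AAAA'
  2E -> 'EE'
  1A -> 'A'
  3E -> 'EEE'
  4E -> 'EEEE'
  8E -> 'EEEEEEEE'

Decoded = AAAAEEAEEEEEEEEEEEEEEE


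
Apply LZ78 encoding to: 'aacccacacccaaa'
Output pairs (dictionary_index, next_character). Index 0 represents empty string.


LZ78 encoding steps:
Dictionary: {0: ''}
Step 1: w='' (idx 0), next='a' -> output (0, 'a'), add 'a' as idx 1
Step 2: w='a' (idx 1), next='c' -> output (1, 'c'), add 'ac' as idx 2
Step 3: w='' (idx 0), next='c' -> output (0, 'c'), add 'c' as idx 3
Step 4: w='c' (idx 3), next='a' -> output (3, 'a'), add 'ca' as idx 4
Step 5: w='ca' (idx 4), next='c' -> output (4, 'c'), add 'cac' as idx 5
Step 6: w='c' (idx 3), next='c' -> output (3, 'c'), add 'cc' as idx 6
Step 7: w='a' (idx 1), next='a' -> output (1, 'a'), add 'aa' as idx 7
Step 8: w='a' (idx 1), end of input -> output (1, '')


Encoded: [(0, 'a'), (1, 'c'), (0, 'c'), (3, 'a'), (4, 'c'), (3, 'c'), (1, 'a'), (1, '')]


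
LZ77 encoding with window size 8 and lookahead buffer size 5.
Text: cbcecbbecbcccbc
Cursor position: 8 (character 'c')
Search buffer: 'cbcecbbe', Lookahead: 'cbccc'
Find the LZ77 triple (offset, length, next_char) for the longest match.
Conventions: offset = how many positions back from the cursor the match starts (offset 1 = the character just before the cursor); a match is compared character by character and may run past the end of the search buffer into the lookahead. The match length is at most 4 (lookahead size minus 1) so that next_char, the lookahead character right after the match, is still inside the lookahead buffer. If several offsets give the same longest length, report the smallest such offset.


Try each offset into the search buffer:
  offset=1 (pos 7, char 'e'): match length 0
  offset=2 (pos 6, char 'b'): match length 0
  offset=3 (pos 5, char 'b'): match length 0
  offset=4 (pos 4, char 'c'): match length 2
  offset=5 (pos 3, char 'e'): match length 0
  offset=6 (pos 2, char 'c'): match length 1
  offset=7 (pos 1, char 'b'): match length 0
  offset=8 (pos 0, char 'c'): match length 3
Longest match has length 3 at offset 8.
next_char = character at position 8 + 3 = 11 -> 'c'

Best match: offset=8, length=3 (matching 'cbc' starting at position 0)
LZ77 triple: (8, 3, 'c')


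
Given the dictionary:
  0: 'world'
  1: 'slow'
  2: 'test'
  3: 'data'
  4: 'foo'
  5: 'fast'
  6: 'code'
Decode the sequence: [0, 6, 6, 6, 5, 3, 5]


Look up each index in the dictionary:
  0 -> 'world'
  6 -> 'code'
  6 -> 'code'
  6 -> 'code'
  5 -> 'fast'
  3 -> 'data'
  5 -> 'fast'

Decoded: "world code code code fast data fast"


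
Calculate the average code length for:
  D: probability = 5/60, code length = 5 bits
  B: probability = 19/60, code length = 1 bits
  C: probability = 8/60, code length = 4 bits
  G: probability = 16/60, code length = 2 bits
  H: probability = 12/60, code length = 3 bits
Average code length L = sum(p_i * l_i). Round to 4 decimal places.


Weighted contributions p_i * l_i:
  D: (5/60) * 5 = 25/60
  B: (19/60) * 1 = 19/60
  C: (8/60) * 4 = 32/60
  G: (16/60) * 2 = 32/60
  H: (12/60) * 3 = 36/60
Sum = (25 + 19 + 32 + 32 + 36)/60 = 144/60

L = 144/60 = 2.4000 bits/symbol


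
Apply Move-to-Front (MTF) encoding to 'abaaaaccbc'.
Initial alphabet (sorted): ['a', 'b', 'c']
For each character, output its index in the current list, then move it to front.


MTF encoding:
'a': index 0 in ['a', 'b', 'c'] -> ['a', 'b', 'c']
'b': index 1 in ['a', 'b', 'c'] -> ['b', 'a', 'c']
'a': index 1 in ['b', 'a', 'c'] -> ['a', 'b', 'c']
'a': index 0 in ['a', 'b', 'c'] -> ['a', 'b', 'c']
'a': index 0 in ['a', 'b', 'c'] -> ['a', 'b', 'c']
'a': index 0 in ['a', 'b', 'c'] -> ['a', 'b', 'c']
'c': index 2 in ['a', 'b', 'c'] -> ['c', 'a', 'b']
'c': index 0 in ['c', 'a', 'b'] -> ['c', 'a', 'b']
'b': index 2 in ['c', 'a', 'b'] -> ['b', 'c', 'a']
'c': index 1 in ['b', 'c', 'a'] -> ['c', 'b', 'a']


Output: [0, 1, 1, 0, 0, 0, 2, 0, 2, 1]


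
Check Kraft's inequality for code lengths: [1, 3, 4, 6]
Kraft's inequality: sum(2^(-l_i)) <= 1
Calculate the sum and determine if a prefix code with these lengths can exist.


Sum = 2^(-1) + 2^(-3) + 2^(-4) + 2^(-6)
    = 0.5 + 0.125 + 0.0625 + 0.015625
    = 45/64 = 0.703125
Since 0.703125 <= 1, Kraft's inequality IS satisfied.
A prefix code with these lengths CAN exist.

Kraft sum = 0.703125. Satisfied.


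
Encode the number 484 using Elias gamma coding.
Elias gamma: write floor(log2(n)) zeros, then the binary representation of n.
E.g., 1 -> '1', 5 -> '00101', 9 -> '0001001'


num_bits = floor(log2(484)) + 1 = 9
leading_zeros = num_bits - 1 = 8
binary(484) = 111100100

Elias gamma(484) = '00000000' + '111100100' = 00000000111100100 (17 bits)


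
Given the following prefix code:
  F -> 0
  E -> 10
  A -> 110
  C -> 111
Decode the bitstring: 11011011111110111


Decoding step by step:
Bits 110 -> A
Bits 110 -> A
Bits 111 -> C
Bits 111 -> C
Bits 10 -> E
Bits 111 -> C


Decoded message: AACCEC


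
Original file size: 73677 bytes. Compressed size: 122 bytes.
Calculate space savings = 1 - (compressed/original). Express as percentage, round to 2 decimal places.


ratio = compressed/original = 122/73677 = 0.001656
savings = 1 - ratio = 1 - 0.001656 = 0.998344
as a percentage: 0.998344 * 100 = 99.83%

Space savings = 1 - 122/73677 = 99.83%


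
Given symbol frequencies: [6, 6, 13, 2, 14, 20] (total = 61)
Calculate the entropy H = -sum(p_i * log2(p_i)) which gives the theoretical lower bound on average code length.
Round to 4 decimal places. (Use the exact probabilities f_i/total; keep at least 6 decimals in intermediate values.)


Per-symbol terms -p_i * log2(p_i) with p_i = f_i/61:
  p = 6/61 = 0.098361: log2(p) = -3.345775, -p*log2(p) = 0.329093
  p = 6/61 = 0.098361: log2(p) = -3.345775, -p*log2(p) = 0.329093
  p = 13/61 = 0.213115: log2(p) = -2.230298, -p*log2(p) = 0.475309
  p = 2/61 = 0.032787: log2(p) = -4.930737, -p*log2(p) = 0.161664
  p = 14/61 = 0.229508: log2(p) = -2.123382, -p*log2(p) = 0.487334
  p = 20/61 = 0.327869: log2(p) = -1.608809, -p*log2(p) = 0.527478
H = 0.329093 + 0.329093 + 0.475309 + 0.161664 + 0.487334 + 0.527478 = 2.309971

H = 2.31 bits/symbol


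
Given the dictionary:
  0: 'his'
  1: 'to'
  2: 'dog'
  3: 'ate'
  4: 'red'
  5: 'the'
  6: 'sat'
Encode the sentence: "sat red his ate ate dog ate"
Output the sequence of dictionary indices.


Look up each word in the dictionary:
  'sat' -> 6
  'red' -> 4
  'his' -> 0
  'ate' -> 3
  'ate' -> 3
  'dog' -> 2
  'ate' -> 3

Encoded: [6, 4, 0, 3, 3, 2, 3]


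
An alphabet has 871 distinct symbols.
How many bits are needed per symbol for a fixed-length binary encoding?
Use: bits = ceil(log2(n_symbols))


log2(871) = 9.7665
Bracket: 2^9 = 512 < 871 <= 2^10 = 1024
So ceil(log2(871)) = 10

bits = ceil(log2(871)) = ceil(9.7665) = 10 bits


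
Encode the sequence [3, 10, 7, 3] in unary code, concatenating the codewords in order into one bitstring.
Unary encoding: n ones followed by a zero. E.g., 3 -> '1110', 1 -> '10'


Encode each number as n ones followed by a terminating 0:
  3 -> 1110 (4 bits)
  10 -> 11111111110 (11 bits)
  7 -> 11111110 (8 bits)
  3 -> 1110 (4 bits)
Total length = 4 + 11 + 8 + 4 = 27 bits.

Unary([3, 10, 7, 3]) = 111011111111110111111101110 (27 bits)


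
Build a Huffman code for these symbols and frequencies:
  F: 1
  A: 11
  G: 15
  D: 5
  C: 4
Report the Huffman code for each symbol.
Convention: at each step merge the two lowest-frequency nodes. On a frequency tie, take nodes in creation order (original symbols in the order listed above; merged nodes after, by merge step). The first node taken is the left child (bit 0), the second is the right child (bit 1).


Huffman tree construction:
Step 1: Merge F(1) + C(4) = 5
Step 2: Merge D(5) + (F+C)(5) = 10
Step 3: Merge (D+(F+C))(10) + A(11) = 21
Step 4: Merge G(15) + ((D+(F+C))+A)(21) = 36
Read each symbol's code off the tree from the root (left child = 0, right child = 1).

Codes:
  F: 1010 (length 4)
  A: 11 (length 2)
  G: 0 (length 1)
  D: 100 (length 3)
  C: 1011 (length 4)
Average code length: 72/36 = 2.0000 bits/symbol


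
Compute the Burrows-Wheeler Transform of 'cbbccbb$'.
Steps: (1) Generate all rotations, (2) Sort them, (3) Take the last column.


Rotations (sorted):
  0: $cbbccbb -> last char: b
  1: b$cbbccb -> last char: b
  2: bb$cbbcc -> last char: c
  3: bbccbb$c -> last char: c
  4: bccbb$cb -> last char: b
  5: cbb$cbbc -> last char: c
  6: cbbccbb$ -> last char: $
  7: ccbb$cbb -> last char: b


BWT = bbccbc$b


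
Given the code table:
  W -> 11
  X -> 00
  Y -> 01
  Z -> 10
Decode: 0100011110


Decoding:
01 -> Y
00 -> X
01 -> Y
11 -> W
10 -> Z


Result: YXYWZ


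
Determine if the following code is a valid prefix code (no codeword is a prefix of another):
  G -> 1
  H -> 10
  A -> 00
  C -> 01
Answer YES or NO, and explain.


Checking each pair (does one codeword prefix another?):
  G='1' vs H='10': prefix -- VIOLATION

NO -- this is NOT a valid prefix code. G (1) is a prefix of H (10).


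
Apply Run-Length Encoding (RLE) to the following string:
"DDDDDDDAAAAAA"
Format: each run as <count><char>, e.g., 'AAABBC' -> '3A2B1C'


Scanning runs left to right:
  i=0: run of 'D' x 7 -> '7D'
  i=7: run of 'A' x 6 -> '6A'

RLE = 7D6A


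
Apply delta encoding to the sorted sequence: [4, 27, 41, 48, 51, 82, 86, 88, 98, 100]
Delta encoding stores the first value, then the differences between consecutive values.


First value: 4
Deltas:
  27 - 4 = 23
  41 - 27 = 14
  48 - 41 = 7
  51 - 48 = 3
  82 - 51 = 31
  86 - 82 = 4
  88 - 86 = 2
  98 - 88 = 10
  100 - 98 = 2


Delta encoded: [4, 23, 14, 7, 3, 31, 4, 2, 10, 2]


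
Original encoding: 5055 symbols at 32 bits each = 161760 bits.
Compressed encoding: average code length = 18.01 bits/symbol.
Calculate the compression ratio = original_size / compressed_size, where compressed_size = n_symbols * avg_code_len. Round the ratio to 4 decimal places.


original_size = n_symbols * orig_bits = 5055 * 32 = 161760 bits
compressed_size = n_symbols * avg_code_len = 5055 * 18.01 = 91040.55 bits
ratio = original_size / compressed_size = 161760 / 91040.55 = 1.7768

Compression ratio = 1.7768


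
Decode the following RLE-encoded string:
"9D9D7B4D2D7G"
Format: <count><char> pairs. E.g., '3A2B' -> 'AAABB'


Expanding each <count><char> pair:
  9D -> 'DDDDDDDDD'
  9D -> 'DDDDDDDDD'
  7B -> 'BBBBBBB'
  4D -> 'DDDD'
  2D -> 'DD'
  7G -> 'GGGGGGG'

Decoded = DDDDDDDDDDDDDDDDDDBBBBBBBDDDDDDGGGGGGG


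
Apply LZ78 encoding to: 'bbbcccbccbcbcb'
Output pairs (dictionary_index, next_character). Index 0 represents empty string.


LZ78 encoding steps:
Dictionary: {0: ''}
Step 1: w='' (idx 0), next='b' -> output (0, 'b'), add 'b' as idx 1
Step 2: w='b' (idx 1), next='b' -> output (1, 'b'), add 'bb' as idx 2
Step 3: w='' (idx 0), next='c' -> output (0, 'c'), add 'c' as idx 3
Step 4: w='c' (idx 3), next='c' -> output (3, 'c'), add 'cc' as idx 4
Step 5: w='b' (idx 1), next='c' -> output (1, 'c'), add 'bc' as idx 5
Step 6: w='c' (idx 3), next='b' -> output (3, 'b'), add 'cb' as idx 6
Step 7: w='cb' (idx 6), next='c' -> output (6, 'c'), add 'cbc' as idx 7
Step 8: w='b' (idx 1), end of input -> output (1, '')


Encoded: [(0, 'b'), (1, 'b'), (0, 'c'), (3, 'c'), (1, 'c'), (3, 'b'), (6, 'c'), (1, '')]


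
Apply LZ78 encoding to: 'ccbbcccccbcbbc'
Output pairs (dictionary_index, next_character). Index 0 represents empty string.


LZ78 encoding steps:
Dictionary: {0: ''}
Step 1: w='' (idx 0), next='c' -> output (0, 'c'), add 'c' as idx 1
Step 2: w='c' (idx 1), next='b' -> output (1, 'b'), add 'cb' as idx 2
Step 3: w='' (idx 0), next='b' -> output (0, 'b'), add 'b' as idx 3
Step 4: w='c' (idx 1), next='c' -> output (1, 'c'), add 'cc' as idx 4
Step 5: w='cc' (idx 4), next='c' -> output (4, 'c'), add 'ccc' as idx 5
Step 6: w='b' (idx 3), next='c' -> output (3, 'c'), add 'bc' as idx 6
Step 7: w='b' (idx 3), next='b' -> output (3, 'b'), add 'bb' as idx 7
Step 8: w='c' (idx 1), end of input -> output (1, '')


Encoded: [(0, 'c'), (1, 'b'), (0, 'b'), (1, 'c'), (4, 'c'), (3, 'c'), (3, 'b'), (1, '')]


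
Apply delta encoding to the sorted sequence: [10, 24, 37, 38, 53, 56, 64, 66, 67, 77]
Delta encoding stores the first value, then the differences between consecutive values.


First value: 10
Deltas:
  24 - 10 = 14
  37 - 24 = 13
  38 - 37 = 1
  53 - 38 = 15
  56 - 53 = 3
  64 - 56 = 8
  66 - 64 = 2
  67 - 66 = 1
  77 - 67 = 10


Delta encoded: [10, 14, 13, 1, 15, 3, 8, 2, 1, 10]


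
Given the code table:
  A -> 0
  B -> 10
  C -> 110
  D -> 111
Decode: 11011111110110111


Decoding:
110 -> C
111 -> D
111 -> D
10 -> B
110 -> C
111 -> D


Result: CDDBCD


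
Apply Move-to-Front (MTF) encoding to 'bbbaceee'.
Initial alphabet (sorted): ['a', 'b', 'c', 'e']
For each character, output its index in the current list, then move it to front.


MTF encoding:
'b': index 1 in ['a', 'b', 'c', 'e'] -> ['b', 'a', 'c', 'e']
'b': index 0 in ['b', 'a', 'c', 'e'] -> ['b', 'a', 'c', 'e']
'b': index 0 in ['b', 'a', 'c', 'e'] -> ['b', 'a', 'c', 'e']
'a': index 1 in ['b', 'a', 'c', 'e'] -> ['a', 'b', 'c', 'e']
'c': index 2 in ['a', 'b', 'c', 'e'] -> ['c', 'a', 'b', 'e']
'e': index 3 in ['c', 'a', 'b', 'e'] -> ['e', 'c', 'a', 'b']
'e': index 0 in ['e', 'c', 'a', 'b'] -> ['e', 'c', 'a', 'b']
'e': index 0 in ['e', 'c', 'a', 'b'] -> ['e', 'c', 'a', 'b']


Output: [1, 0, 0, 1, 2, 3, 0, 0]


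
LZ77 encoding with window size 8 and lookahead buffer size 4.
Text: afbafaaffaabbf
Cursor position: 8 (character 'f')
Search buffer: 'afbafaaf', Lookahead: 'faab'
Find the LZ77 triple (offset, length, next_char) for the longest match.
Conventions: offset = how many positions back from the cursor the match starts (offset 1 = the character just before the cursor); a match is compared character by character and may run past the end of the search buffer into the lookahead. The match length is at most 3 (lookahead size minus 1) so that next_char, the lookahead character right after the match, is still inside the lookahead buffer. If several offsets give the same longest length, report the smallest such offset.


Try each offset into the search buffer:
  offset=1 (pos 7, char 'f'): match length 1
  offset=2 (pos 6, char 'a'): match length 0
  offset=3 (pos 5, char 'a'): match length 0
  offset=4 (pos 4, char 'f'): match length 3
  offset=5 (pos 3, char 'a'): match length 0
  offset=6 (pos 2, char 'b'): match length 0
  offset=7 (pos 1, char 'f'): match length 1
  offset=8 (pos 0, char 'a'): match length 0
Longest match has length 3 at offset 4.
next_char = character at position 8 + 3 = 11 -> 'b'

Best match: offset=4, length=3 (matching 'faa' starting at position 4)
LZ77 triple: (4, 3, 'b')


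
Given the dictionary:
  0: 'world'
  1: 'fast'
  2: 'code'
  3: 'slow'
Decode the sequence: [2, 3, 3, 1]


Look up each index in the dictionary:
  2 -> 'code'
  3 -> 'slow'
  3 -> 'slow'
  1 -> 'fast'

Decoded: "code slow slow fast"


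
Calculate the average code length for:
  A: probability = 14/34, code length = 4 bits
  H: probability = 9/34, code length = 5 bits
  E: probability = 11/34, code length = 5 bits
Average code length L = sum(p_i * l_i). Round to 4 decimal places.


Weighted contributions p_i * l_i:
  A: (14/34) * 4 = 56/34
  H: (9/34) * 5 = 45/34
  E: (11/34) * 5 = 55/34
Sum = (56 + 45 + 55)/34 = 156/34

L = 156/34 = 4.5882 bits/symbol


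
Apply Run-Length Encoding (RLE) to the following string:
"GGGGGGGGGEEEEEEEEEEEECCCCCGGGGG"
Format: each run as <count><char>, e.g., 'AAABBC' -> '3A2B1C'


Scanning runs left to right:
  i=0: run of 'G' x 9 -> '9G'
  i=9: run of 'E' x 12 -> '12E'
  i=21: run of 'C' x 5 -> '5C'
  i=26: run of 'G' x 5 -> '5G'

RLE = 9G12E5C5G


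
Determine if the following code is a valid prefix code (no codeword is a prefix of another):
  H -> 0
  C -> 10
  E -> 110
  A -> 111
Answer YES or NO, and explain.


Checking each pair (does one codeword prefix another?):
  H='0' vs C='10': no prefix
  H='0' vs E='110': no prefix
  H='0' vs A='111': no prefix
  C='10' vs H='0': no prefix
  C='10' vs E='110': no prefix
  C='10' vs A='111': no prefix
  E='110' vs H='0': no prefix
  E='110' vs C='10': no prefix
  E='110' vs A='111': no prefix
  A='111' vs H='0': no prefix
  A='111' vs C='10': no prefix
  A='111' vs E='110': no prefix
No violation found over all pairs.

YES -- this is a valid prefix code. No codeword is a prefix of any other codeword.


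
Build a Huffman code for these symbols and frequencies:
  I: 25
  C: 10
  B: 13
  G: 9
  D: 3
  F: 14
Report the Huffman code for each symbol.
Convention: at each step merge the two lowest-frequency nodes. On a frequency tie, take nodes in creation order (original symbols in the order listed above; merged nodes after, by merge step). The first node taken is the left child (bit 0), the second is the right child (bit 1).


Huffman tree construction:
Step 1: Merge D(3) + G(9) = 12
Step 2: Merge C(10) + (D+G)(12) = 22
Step 3: Merge B(13) + F(14) = 27
Step 4: Merge (C+(D+G))(22) + I(25) = 47
Step 5: Merge (B+F)(27) + ((C+(D+G))+I)(47) = 74
Read each symbol's code off the tree from the root (left child = 0, right child = 1).

Codes:
  I: 11 (length 2)
  C: 100 (length 3)
  B: 00 (length 2)
  G: 1011 (length 4)
  D: 1010 (length 4)
  F: 01 (length 2)
Average code length: 182/74 = 2.4595 bits/symbol


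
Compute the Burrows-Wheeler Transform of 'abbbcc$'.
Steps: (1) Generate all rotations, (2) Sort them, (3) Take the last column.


Rotations (sorted):
  0: $abbbcc -> last char: c
  1: abbbcc$ -> last char: $
  2: bbbcc$a -> last char: a
  3: bbcc$ab -> last char: b
  4: bcc$abb -> last char: b
  5: c$abbbc -> last char: c
  6: cc$abbb -> last char: b


BWT = c$abbcb


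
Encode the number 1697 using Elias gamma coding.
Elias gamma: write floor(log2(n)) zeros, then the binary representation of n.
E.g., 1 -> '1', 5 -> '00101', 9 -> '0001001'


num_bits = floor(log2(1697)) + 1 = 11
leading_zeros = num_bits - 1 = 10
binary(1697) = 11010100001

Elias gamma(1697) = '0000000000' + '11010100001' = 000000000011010100001 (21 bits)


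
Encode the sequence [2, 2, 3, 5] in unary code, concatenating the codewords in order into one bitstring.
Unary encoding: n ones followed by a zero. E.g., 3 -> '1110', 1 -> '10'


Encode each number as n ones followed by a terminating 0:
  2 -> 110 (3 bits)
  2 -> 110 (3 bits)
  3 -> 1110 (4 bits)
  5 -> 111110 (6 bits)
Total length = 3 + 3 + 4 + 6 = 16 bits.

Unary([2, 2, 3, 5]) = 1101101110111110 (16 bits)


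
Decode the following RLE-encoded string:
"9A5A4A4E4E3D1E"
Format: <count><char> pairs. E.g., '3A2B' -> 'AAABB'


Expanding each <count><char> pair:
  9A -> 'AAAAAAAAA'
  5A -> 'AAAAA'
  4A -> 'AAAA'
  4E -> 'EEEE'
  4E -> 'EEEE'
  3D -> 'DDD'
  1E -> 'E'

Decoded = AAAAAAAAAAAAAAAAAAEEEEEEEEDDDE


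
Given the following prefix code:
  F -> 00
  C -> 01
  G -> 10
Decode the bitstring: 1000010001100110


Decoding step by step:
Bits 10 -> G
Bits 00 -> F
Bits 01 -> C
Bits 00 -> F
Bits 01 -> C
Bits 10 -> G
Bits 01 -> C
Bits 10 -> G


Decoded message: GFCFCGCG


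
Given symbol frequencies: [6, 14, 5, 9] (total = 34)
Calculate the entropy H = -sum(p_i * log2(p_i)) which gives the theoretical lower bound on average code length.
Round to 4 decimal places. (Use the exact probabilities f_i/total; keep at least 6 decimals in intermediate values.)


Per-symbol terms -p_i * log2(p_i) with p_i = f_i/34:
  p = 6/34 = 0.176471: log2(p) = -2.502500, -p*log2(p) = 0.441618
  p = 14/34 = 0.411765: log2(p) = -1.280108, -p*log2(p) = 0.527103
  p = 5/34 = 0.147059: log2(p) = -2.765535, -p*log2(p) = 0.406696
  p = 9/34 = 0.264706: log2(p) = -1.917538, -p*log2(p) = 0.507584
H = 0.441618 + 0.527103 + 0.406696 + 0.507584 = 1.883001

H = 1.883 bits/symbol


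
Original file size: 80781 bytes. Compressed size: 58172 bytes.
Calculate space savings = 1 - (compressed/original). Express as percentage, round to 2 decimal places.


ratio = compressed/original = 58172/80781 = 0.72012
savings = 1 - ratio = 1 - 0.72012 = 0.27988
as a percentage: 0.27988 * 100 = 27.99%

Space savings = 1 - 58172/80781 = 27.99%


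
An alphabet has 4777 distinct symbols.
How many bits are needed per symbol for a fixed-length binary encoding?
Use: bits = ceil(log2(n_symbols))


log2(4777) = 12.2219
Bracket: 2^12 = 4096 < 4777 <= 2^13 = 8192
So ceil(log2(4777)) = 13

bits = ceil(log2(4777)) = ceil(12.2219) = 13 bits


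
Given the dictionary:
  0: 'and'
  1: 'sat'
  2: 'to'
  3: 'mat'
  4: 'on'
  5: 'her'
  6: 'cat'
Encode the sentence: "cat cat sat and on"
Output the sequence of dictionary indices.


Look up each word in the dictionary:
  'cat' -> 6
  'cat' -> 6
  'sat' -> 1
  'and' -> 0
  'on' -> 4

Encoded: [6, 6, 1, 0, 4]


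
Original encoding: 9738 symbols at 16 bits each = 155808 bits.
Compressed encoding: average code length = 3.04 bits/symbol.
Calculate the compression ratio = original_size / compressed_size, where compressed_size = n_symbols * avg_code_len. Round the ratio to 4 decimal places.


original_size = n_symbols * orig_bits = 9738 * 16 = 155808 bits
compressed_size = n_symbols * avg_code_len = 9738 * 3.04 = 29603.52 bits
ratio = original_size / compressed_size = 155808 / 29603.52 = 5.2632

Compression ratio = 5.2632


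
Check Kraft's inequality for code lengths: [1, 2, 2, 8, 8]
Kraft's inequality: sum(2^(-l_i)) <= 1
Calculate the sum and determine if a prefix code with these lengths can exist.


Sum = 2^(-1) + 2^(-2) + 2^(-2) + 2^(-8) + 2^(-8)
    = 0.5 + 0.25 + 0.25 + 0.00390625 + 0.00390625
    = 258/256 = 1.0078125
Since 1.0078125 > 1, Kraft's inequality is NOT satisfied.
A prefix code with these lengths CANNOT exist.

Kraft sum = 1.0078125. Not satisfied.


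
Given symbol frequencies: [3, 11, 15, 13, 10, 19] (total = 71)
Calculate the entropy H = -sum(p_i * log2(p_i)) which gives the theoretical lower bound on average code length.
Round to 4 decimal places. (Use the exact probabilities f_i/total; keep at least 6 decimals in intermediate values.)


Per-symbol terms -p_i * log2(p_i) with p_i = f_i/71:
  p = 3/71 = 0.042254: log2(p) = -4.564785, -p*log2(p) = 0.192878
  p = 11/71 = 0.154930: log2(p) = -2.690316, -p*log2(p) = 0.416809
  p = 15/71 = 0.211268: log2(p) = -2.242857, -p*log2(p) = 0.473843
  p = 13/71 = 0.183099: log2(p) = -2.449307, -p*log2(p) = 0.448465
  p = 10/71 = 0.140845: log2(p) = -2.827819, -p*log2(p) = 0.398284
  p = 19/71 = 0.267606: log2(p) = -1.901820, -p*log2(p) = 0.508938
H = 0.192878 + 0.416809 + 0.473843 + 0.448465 + 0.398284 + 0.508938 = 2.439217

H = 2.4392 bits/symbol


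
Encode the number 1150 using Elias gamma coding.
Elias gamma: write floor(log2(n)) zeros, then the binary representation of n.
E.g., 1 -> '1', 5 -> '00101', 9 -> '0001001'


num_bits = floor(log2(1150)) + 1 = 11
leading_zeros = num_bits - 1 = 10
binary(1150) = 10001111110

Elias gamma(1150) = '0000000000' + '10001111110' = 000000000010001111110 (21 bits)


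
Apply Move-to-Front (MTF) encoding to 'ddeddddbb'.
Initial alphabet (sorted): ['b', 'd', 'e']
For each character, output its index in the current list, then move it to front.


MTF encoding:
'd': index 1 in ['b', 'd', 'e'] -> ['d', 'b', 'e']
'd': index 0 in ['d', 'b', 'e'] -> ['d', 'b', 'e']
'e': index 2 in ['d', 'b', 'e'] -> ['e', 'd', 'b']
'd': index 1 in ['e', 'd', 'b'] -> ['d', 'e', 'b']
'd': index 0 in ['d', 'e', 'b'] -> ['d', 'e', 'b']
'd': index 0 in ['d', 'e', 'b'] -> ['d', 'e', 'b']
'd': index 0 in ['d', 'e', 'b'] -> ['d', 'e', 'b']
'b': index 2 in ['d', 'e', 'b'] -> ['b', 'd', 'e']
'b': index 0 in ['b', 'd', 'e'] -> ['b', 'd', 'e']


Output: [1, 0, 2, 1, 0, 0, 0, 2, 0]


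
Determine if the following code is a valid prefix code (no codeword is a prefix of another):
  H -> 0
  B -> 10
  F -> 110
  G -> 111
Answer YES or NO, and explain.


Checking each pair (does one codeword prefix another?):
  H='0' vs B='10': no prefix
  H='0' vs F='110': no prefix
  H='0' vs G='111': no prefix
  B='10' vs H='0': no prefix
  B='10' vs F='110': no prefix
  B='10' vs G='111': no prefix
  F='110' vs H='0': no prefix
  F='110' vs B='10': no prefix
  F='110' vs G='111': no prefix
  G='111' vs H='0': no prefix
  G='111' vs B='10': no prefix
  G='111' vs F='110': no prefix
No violation found over all pairs.

YES -- this is a valid prefix code. No codeword is a prefix of any other codeword.


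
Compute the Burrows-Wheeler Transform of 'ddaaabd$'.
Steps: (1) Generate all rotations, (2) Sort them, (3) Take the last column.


Rotations (sorted):
  0: $ddaaabd -> last char: d
  1: aaabd$dd -> last char: d
  2: aabd$dda -> last char: a
  3: abd$ddaa -> last char: a
  4: bd$ddaaa -> last char: a
  5: d$ddaaab -> last char: b
  6: daaabd$d -> last char: d
  7: ddaaabd$ -> last char: $


BWT = ddaaabd$


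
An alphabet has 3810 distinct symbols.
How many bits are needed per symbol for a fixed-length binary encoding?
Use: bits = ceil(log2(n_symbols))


log2(3810) = 11.8956
Bracket: 2^11 = 2048 < 3810 <= 2^12 = 4096
So ceil(log2(3810)) = 12

bits = ceil(log2(3810)) = ceil(11.8956) = 12 bits


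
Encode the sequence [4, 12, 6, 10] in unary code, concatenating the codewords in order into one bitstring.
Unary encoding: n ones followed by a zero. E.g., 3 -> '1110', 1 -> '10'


Encode each number as n ones followed by a terminating 0:
  4 -> 11110 (5 bits)
  12 -> 1111111111110 (13 bits)
  6 -> 1111110 (7 bits)
  10 -> 11111111110 (11 bits)
Total length = 5 + 13 + 7 + 11 = 36 bits.

Unary([4, 12, 6, 10]) = 111101111111111110111111011111111110 (36 bits)


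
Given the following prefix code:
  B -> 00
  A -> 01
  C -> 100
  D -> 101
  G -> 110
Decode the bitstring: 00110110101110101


Decoding step by step:
Bits 00 -> B
Bits 110 -> G
Bits 110 -> G
Bits 101 -> D
Bits 110 -> G
Bits 101 -> D


Decoded message: BGGDGD


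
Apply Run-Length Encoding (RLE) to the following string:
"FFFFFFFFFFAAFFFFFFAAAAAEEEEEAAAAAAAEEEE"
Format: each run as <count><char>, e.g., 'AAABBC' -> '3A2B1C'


Scanning runs left to right:
  i=0: run of 'F' x 10 -> '10F'
  i=10: run of 'A' x 2 -> '2A'
  i=12: run of 'F' x 6 -> '6F'
  i=18: run of 'A' x 5 -> '5A'
  i=23: run of 'E' x 5 -> '5E'
  i=28: run of 'A' x 7 -> '7A'
  i=35: run of 'E' x 4 -> '4E'

RLE = 10F2A6F5A5E7A4E


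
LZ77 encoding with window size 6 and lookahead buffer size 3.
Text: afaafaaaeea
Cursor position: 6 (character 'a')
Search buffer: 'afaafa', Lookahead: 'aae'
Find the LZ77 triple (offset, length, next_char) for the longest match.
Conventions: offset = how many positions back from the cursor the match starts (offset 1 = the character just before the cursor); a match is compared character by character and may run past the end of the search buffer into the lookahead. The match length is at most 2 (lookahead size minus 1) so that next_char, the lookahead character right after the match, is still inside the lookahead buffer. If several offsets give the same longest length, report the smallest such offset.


Try each offset into the search buffer:
  offset=1 (pos 5, char 'a'): match length 2
  offset=2 (pos 4, char 'f'): match length 0
  offset=3 (pos 3, char 'a'): match length 1
  offset=4 (pos 2, char 'a'): match length 2
  offset=5 (pos 1, char 'f'): match length 0
  offset=6 (pos 0, char 'a'): match length 1
Longest match has length 2, found at offsets 1, 4; take the smallest, offset 1.
next_char = character at position 6 + 2 = 8 -> 'e'

Best match: offset=1, length=2 (matching 'aa' starting at position 5)
LZ77 triple: (1, 2, 'e')


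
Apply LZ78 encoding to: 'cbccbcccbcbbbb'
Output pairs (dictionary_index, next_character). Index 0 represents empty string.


LZ78 encoding steps:
Dictionary: {0: ''}
Step 1: w='' (idx 0), next='c' -> output (0, 'c'), add 'c' as idx 1
Step 2: w='' (idx 0), next='b' -> output (0, 'b'), add 'b' as idx 2
Step 3: w='c' (idx 1), next='c' -> output (1, 'c'), add 'cc' as idx 3
Step 4: w='b' (idx 2), next='c' -> output (2, 'c'), add 'bc' as idx 4
Step 5: w='cc' (idx 3), next='b' -> output (3, 'b'), add 'ccb' as idx 5
Step 6: w='c' (idx 1), next='b' -> output (1, 'b'), add 'cb' as idx 6
Step 7: w='b' (idx 2), next='b' -> output (2, 'b'), add 'bb' as idx 7
Step 8: w='b' (idx 2), end of input -> output (2, '')


Encoded: [(0, 'c'), (0, 'b'), (1, 'c'), (2, 'c'), (3, 'b'), (1, 'b'), (2, 'b'), (2, '')]


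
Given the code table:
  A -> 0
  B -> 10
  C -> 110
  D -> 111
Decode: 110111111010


Decoding:
110 -> C
111 -> D
111 -> D
0 -> A
10 -> B


Result: CDDAB


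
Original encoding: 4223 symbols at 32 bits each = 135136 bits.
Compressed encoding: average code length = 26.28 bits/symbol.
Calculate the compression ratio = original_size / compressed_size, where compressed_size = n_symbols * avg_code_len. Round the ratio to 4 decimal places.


original_size = n_symbols * orig_bits = 4223 * 32 = 135136 bits
compressed_size = n_symbols * avg_code_len = 4223 * 26.28 = 110980.44 bits
ratio = original_size / compressed_size = 135136 / 110980.44 = 1.2177

Compression ratio = 1.2177


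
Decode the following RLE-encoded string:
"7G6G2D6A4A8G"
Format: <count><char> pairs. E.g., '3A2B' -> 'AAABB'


Expanding each <count><char> pair:
  7G -> 'GGGGGGG'
  6G -> 'GGGGGG'
  2D -> 'DD'
  6A -> 'AAAAAA'
  4A -> 'AAAA'
  8G -> 'GGGGGGGG'

Decoded = GGGGGGGGGGGGGDDAAAAAAAAAAGGGGGGGG


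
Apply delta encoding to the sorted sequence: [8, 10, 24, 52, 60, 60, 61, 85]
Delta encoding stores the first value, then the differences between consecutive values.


First value: 8
Deltas:
  10 - 8 = 2
  24 - 10 = 14
  52 - 24 = 28
  60 - 52 = 8
  60 - 60 = 0
  61 - 60 = 1
  85 - 61 = 24


Delta encoded: [8, 2, 14, 28, 8, 0, 1, 24]


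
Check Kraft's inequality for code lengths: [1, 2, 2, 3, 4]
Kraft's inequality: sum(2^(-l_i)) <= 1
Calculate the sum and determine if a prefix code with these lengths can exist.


Sum = 2^(-1) + 2^(-2) + 2^(-2) + 2^(-3) + 2^(-4)
    = 0.5 + 0.25 + 0.25 + 0.125 + 0.0625
    = 19/16 = 1.1875
Since 1.1875 > 1, Kraft's inequality is NOT satisfied.
A prefix code with these lengths CANNOT exist.

Kraft sum = 1.1875. Not satisfied.


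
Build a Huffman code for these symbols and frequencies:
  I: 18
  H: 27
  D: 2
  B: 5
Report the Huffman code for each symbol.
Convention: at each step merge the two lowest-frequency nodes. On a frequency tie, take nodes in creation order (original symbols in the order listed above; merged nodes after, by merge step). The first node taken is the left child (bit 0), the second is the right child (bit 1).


Huffman tree construction:
Step 1: Merge D(2) + B(5) = 7
Step 2: Merge (D+B)(7) + I(18) = 25
Step 3: Merge ((D+B)+I)(25) + H(27) = 52
Read each symbol's code off the tree from the root (left child = 0, right child = 1).

Codes:
  I: 01 (length 2)
  H: 1 (length 1)
  D: 000 (length 3)
  B: 001 (length 3)
Average code length: 84/52 = 1.6154 bits/symbol


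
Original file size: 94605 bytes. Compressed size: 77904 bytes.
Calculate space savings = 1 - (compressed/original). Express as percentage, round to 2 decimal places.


ratio = compressed/original = 77904/94605 = 0.823466
savings = 1 - ratio = 1 - 0.823466 = 0.176534
as a percentage: 0.176534 * 100 = 17.65%

Space savings = 1 - 77904/94605 = 17.65%


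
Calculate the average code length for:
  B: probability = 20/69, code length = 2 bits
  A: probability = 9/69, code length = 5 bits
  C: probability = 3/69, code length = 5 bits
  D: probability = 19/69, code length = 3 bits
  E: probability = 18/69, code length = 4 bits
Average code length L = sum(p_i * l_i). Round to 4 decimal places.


Weighted contributions p_i * l_i:
  B: (20/69) * 2 = 40/69
  A: (9/69) * 5 = 45/69
  C: (3/69) * 5 = 15/69
  D: (19/69) * 3 = 57/69
  E: (18/69) * 4 = 72/69
Sum = (40 + 45 + 15 + 57 + 72)/69 = 229/69

L = 229/69 = 3.3188 bits/symbol


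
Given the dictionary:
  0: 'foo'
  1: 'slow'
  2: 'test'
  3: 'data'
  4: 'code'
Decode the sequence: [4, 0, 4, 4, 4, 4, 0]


Look up each index in the dictionary:
  4 -> 'code'
  0 -> 'foo'
  4 -> 'code'
  4 -> 'code'
  4 -> 'code'
  4 -> 'code'
  0 -> 'foo'

Decoded: "code foo code code code code foo"


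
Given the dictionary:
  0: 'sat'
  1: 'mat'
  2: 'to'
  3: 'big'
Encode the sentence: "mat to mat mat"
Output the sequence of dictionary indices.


Look up each word in the dictionary:
  'mat' -> 1
  'to' -> 2
  'mat' -> 1
  'mat' -> 1

Encoded: [1, 2, 1, 1]


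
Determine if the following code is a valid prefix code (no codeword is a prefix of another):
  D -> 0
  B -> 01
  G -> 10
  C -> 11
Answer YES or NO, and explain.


Checking each pair (does one codeword prefix another?):
  D='0' vs B='01': prefix -- VIOLATION

NO -- this is NOT a valid prefix code. D (0) is a prefix of B (01).


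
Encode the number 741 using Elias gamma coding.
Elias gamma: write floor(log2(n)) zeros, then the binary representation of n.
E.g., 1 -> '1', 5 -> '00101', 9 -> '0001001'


num_bits = floor(log2(741)) + 1 = 10
leading_zeros = num_bits - 1 = 9
binary(741) = 1011100101

Elias gamma(741) = '000000000' + '1011100101' = 0000000001011100101 (19 bits)
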